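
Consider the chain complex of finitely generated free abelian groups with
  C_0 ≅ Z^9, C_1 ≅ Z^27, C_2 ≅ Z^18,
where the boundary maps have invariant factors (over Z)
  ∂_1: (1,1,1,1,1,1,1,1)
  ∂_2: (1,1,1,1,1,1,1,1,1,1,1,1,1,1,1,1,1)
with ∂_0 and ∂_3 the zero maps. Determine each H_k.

H_0 ≅ Z,  H_1 ≅ Z^2,  H_2 ≅ Z.

H_0: b_0 = 9 − 0 − 8 = 1; torsion from ∂_1 factors > 1: none. So H_0 ≅ Z.
H_1: b_1 = 27 − 8 − 17 = 2; torsion from ∂_2 factors > 1: none. So H_1 ≅ Z^2.
H_2: b_2 = 18 − 17 − 0 = 1; torsion from ∂_3 factors > 1: none. So H_2 ≅ Z.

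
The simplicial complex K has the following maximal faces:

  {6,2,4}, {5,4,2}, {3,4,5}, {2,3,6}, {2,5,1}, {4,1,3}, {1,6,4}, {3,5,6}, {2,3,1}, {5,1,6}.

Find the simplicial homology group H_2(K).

We work with the vertex ordering 1 < 2 < 3 < 4 < 5 < 6. The simplices of K, each written with vertices in increasing order, are:

  0-simplices (6): [1], [2], [3], [4], [5], [6]
  1-simplices (15): [1,2], [1,3], [1,4], [1,5], [1,6], [2,3], [2,4], [2,5], [2,6], [3,4], [3,5], [3,6], [4,5], [4,6], [5,6]
  2-simplices (10): [1,2,3], [1,2,5], [1,3,4], [1,4,6], [1,5,6], [2,3,6], [2,4,5], [2,4,6], [3,4,5], [3,5,6]

giving chain groups C_0 ≅ Z^6, C_1 ≅ Z^15, C_2 ≅ Z^10.

The boundary map ∂_1: C_1 → C_0 maps an edge to its endpoints' difference, ∂[p,q] = q − p. For instance
  ∂[3,5] = [5] − [3].
This gives a 6×15 integer matrix of rank 5; reducing to Smith normal form yields diagonal entries (1,1,1,1,1).

Boundary ∂_2: C_2 → C_1 acts by ∂[p,q,r] = [q,r] − [p,r] + [p,q]. For instance
  ∂[2,3,6] = [3,6] − [2,6] + [2,3],
  ∂[1,3,4] = [3,4] − [1,4] + [1,3].
The 15×10 boundary matrix has rank 10 and Smith normal form diag(1,1,1,1,1,1,1,1,1,2).

Computing H_k = (kernel of ∂_k) / (image of ∂_{k+1}):

  H_2: rank ker ∂_2 − rank ∂_3 = (10 − 10) − 0 = 0, and there is no ∂_3, so H_2 ≅ 0.

H_2 = 0.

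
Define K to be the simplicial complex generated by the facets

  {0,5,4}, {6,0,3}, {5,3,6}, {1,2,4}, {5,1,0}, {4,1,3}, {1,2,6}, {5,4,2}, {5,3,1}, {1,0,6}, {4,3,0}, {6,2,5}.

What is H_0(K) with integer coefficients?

Order the vertices as 0 < 1 < 2 < 3 < 4 < 5 < 6. Listing each simplex with vertices in this order, K has dimension 2 with simplices:

  0-simplices (7): [0], [1], [2], [3], [4], [5], [6]
  1-simplices (18): [0,1], [0,3], [0,4], [0,5], [0,6], [1,2], [1,3], [1,4], [1,5], [1,6], [2,4], [2,5], [2,6], [3,4], [3,5], [3,6], [4,5], [5,6]
  2-simplices (12): [0,1,5], [0,1,6], [0,3,4], [0,3,6], [0,4,5], [1,2,4], [1,2,6], [1,3,4], [1,3,5], [2,4,5], [2,5,6], [3,5,6]

Hence C_0 ≅ Z^7, C_1 ≅ Z^18, C_2 ≅ Z^12.

Boundary ∂_1: C_1 → C_0 is given by ∂[p,q] = [q] − [p].
The 7×18 boundary matrix has rank 6 and Smith normal form diag(1,1,1,1,1,1).

The boundary map ∂_2: C_2 → C_1 acts by ∂[p,q,r] = [q,r] − [p,r] + [p,q]. For instance
  ∂[2,4,5] = [4,5] − [2,5] + [2,4],
  ∂[0,1,5] = [1,5] − [0,5] + [0,1].
The 18×12 boundary matrix has rank 12 and Smith normal form diag(1,1,1,1,1,1,1,1,1,1,1,2).

From H_k ≅ ker(∂_k) / im(∂_{k+1}) we obtain:

  H_0: rank C_0 − rank ∂_1 = 7 − 6 = 1, and the invariant factors of ∂_1 are all 1, so H_0 = Z.

(K is a triangulation of the real projective plane RP^2.)

H_0 ≅ Z.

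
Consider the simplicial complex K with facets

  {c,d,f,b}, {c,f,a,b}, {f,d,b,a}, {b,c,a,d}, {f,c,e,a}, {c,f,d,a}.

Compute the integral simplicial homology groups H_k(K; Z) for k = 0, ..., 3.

We work with the vertex ordering a < b < c < d < e < f. The simplices of K, each written with vertices in increasing order, are:

  0-simplices (6): a, b, c, d, e, f
  1-simplices (13): ab, ac, ad, ae, af, bc, bd, bf, cd, ce, cf, df, ef
  2-simplices (13): abc, abd, abf, acd, ace, acf, adf, aef, bcd, bcf, bdf, cdf, cef
  3-simplices (6): abcd, abcf, abdf, acdf, acef, bcdf

giving chain groups C_0 ≅ Z^6, C_1 ≅ Z^13, C_2 ≅ Z^13, C_3 ≅ Z^6.

Boundary ∂_1: C_1 → C_0 sends each edge [p,q] (with p < q) to q − p.
As a 6×13 matrix over Z this has rank 5, with invariant factors (1,1,1,1,1).

∂_2: C_2 → C_1 acts by ∂[p,q,r] = [q,r] − [p,r] + [p,q]. For instance
  ∂abc = bc − ac + ab,
  ∂abd = bd − ad + ab.
As a 13×13 matrix over Z this has rank 8, with invariant factors (1,1,1,1,1,1,1,1).

The boundary map ∂_3: C_3 → C_2 sends each 3-simplex σ to the alternating sum Σ_i (−1)^i (σ with its i-th vertex removed). For instance
  ∂abcf = bcf − acf + abf − abc,
  ∂acdf = cdf − adf + acf − acd.
The resulting 13×6 matrix has rank 5, and its Smith normal form has invariant factors (1,1,1,1,1).

From H_k ≅ ker(∂_k) / im(∂_{k+1}) we obtain:

  H_0: rank C_0 − rank ∂_1 = 6 − 5 = 1, and the invariant factors of ∂_1 are all 1, so H_0 = Z.
  H_1: rank ker ∂_1 − rank ∂_2 = (13 − 5) − 8 = 0, and the invariant factors of ∂_2 are all 1, so H_1 = 0.
  H_2: rank ker ∂_2 − rank ∂_3 = (13 − 8) − 5 = 0, and the invariant factors of ∂_3 are all 1, so H_2 = 0.
  H_3: rank ker ∂_3 − rank ∂_4 = (6 − 5) − 0 = 1, and there is no ∂_4, so H_3 = Z.

As a check, the Euler characteristic is 6 − 13 + 13 − 6 = 0, which agrees with 1 − 0 + 0 − 1 = 0.

H_0 ≅ Z,  H_1 = 0,  H_2 = 0,  H_3 ≅ Z.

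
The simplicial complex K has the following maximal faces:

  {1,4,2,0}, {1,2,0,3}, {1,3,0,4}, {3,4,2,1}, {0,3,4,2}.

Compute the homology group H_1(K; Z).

Fix the vertex order 0 < 1 < 2 < 3 < 4 and write every simplex with vertices in increasing order. Then dim K = 3 and the simplices of K are:

  0-simplices (5): [0], [1], [2], [3], [4]
  1-simplices (10): [0,1], [0,2], [0,3], [0,4], [1,2], [1,3], [1,4], [2,3], [2,4], [3,4]
  2-simplices (10): [0,1,2], [0,1,3], [0,1,4], [0,2,3], [0,2,4], [0,3,4], [1,2,3], [1,2,4], [1,3,4], [2,3,4]
  3-simplices (5): [0,1,2,3], [0,1,2,4], [0,1,3,4], [0,2,3,4], [1,2,3,4]

Hence C_0 ≅ Z^5, C_1 ≅ Z^10, C_2 ≅ Z^10, C_3 ≅ Z^5.

Boundary ∂_1: C_1 → C_0 maps an edge to its endpoints' difference, ∂[p,q] = q − p. For instance
  ∂[0,1] = [1] − [0].
This gives a 5×10 integer matrix of rank 4; reducing to Smith normal form yields diagonal entries (1,1,1,1).

The boundary map ∂_2: C_2 → C_1 sends each 2-simplex [p,q,r] to [q,r] − [p,r] + [p,q]. For instance
  ∂[0,1,3] = [1,3] − [0,3] + [0,1],
  ∂[1,2,4] = [2,4] − [1,4] + [1,2].
This gives a 10×10 integer matrix of rank 6; reducing to Smith normal form yields diagonal entries (1,1,1,1,1,1).

∂_3: C_3 → C_2 sends each 3-simplex σ to the alternating sum Σ_i (−1)^i (σ with its i-th vertex removed). For instance
  ∂[0,1,2,3] = [1,2,3] − [0,2,3] + [0,1,3] − [0,1,2],
  ∂[0,2,3,4] = [2,3,4] − [0,3,4] + [0,2,4] − [0,2,3].
This gives a 10×5 integer matrix of rank 4; reducing to Smith normal form yields diagonal entries (1,1,1,1).

Reading off H_k = ker ∂_k / im ∂_{k+1}:

  H_1: rank ker ∂_1 − rank ∂_2 = (10 − 4) − 6 = 0, and the invariant factors of ∂_2 are all 1, so H_1 ≅ 0.

H_1 ≅ 0.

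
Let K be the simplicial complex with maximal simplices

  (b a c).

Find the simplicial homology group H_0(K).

H_0 ≅ Z.

We work with the vertex ordering a < b < c. The simplices of K, each written with vertices in increasing order, are:

  0-simplices (3): a, b, c
  1-simplices (3): ab, ac, bc
  2-simplices (1): abc

so the chain groups are C_0 ≅ Z^3, C_1 ≅ Z^3, C_2 ≅ Z^1.

Boundary ∂_1: C_1 → C_0 sends each edge [p,q] (with p < q) to q − p. For instance
  ∂ac = c − a.
The resulting 3×3 matrix has rank 2, and its Smith normal form has invariant factors (1,1).

The boundary map ∂_2: C_2 → C_1 maps a triangle to the signed sum of its edges. For instance
  ∂abc = bc − ac + ab.
The resulting 3×1 matrix has rank 1, and its Smith normal form has invariant factors (1).

From H_k ≅ ker(∂_k) / im(∂_{k+1}) we obtain:

  H_0: rank C_0 − rank ∂_1 = 3 − 2 = 1, and the invariant factors of ∂_1 are all 1, so H_0 = Z.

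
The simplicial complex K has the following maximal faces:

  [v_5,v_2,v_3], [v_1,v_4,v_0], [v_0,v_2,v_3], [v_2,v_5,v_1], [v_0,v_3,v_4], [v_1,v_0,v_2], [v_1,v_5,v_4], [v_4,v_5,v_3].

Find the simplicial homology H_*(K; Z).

We work with the vertex ordering v_0 < v_1 < v_2 < v_3 < v_4 < v_5. The simplices of K, each written with vertices in increasing order, are:

  0-simplices (6): [v_0], [v_1], [v_2], [v_3], [v_4], [v_5]
  1-simplices (12): [v_0,v_1], [v_0,v_2], [v_0,v_3], [v_0,v_4], [v_1,v_2], [v_1,v_4], [v_1,v_5], [v_2,v_3], [v_2,v_5], [v_3,v_4], [v_3,v_5], [v_4,v_5]
  2-simplices (8): [v_0,v_1,v_2], [v_0,v_1,v_4], [v_0,v_2,v_3], [v_0,v_3,v_4], [v_1,v_2,v_5], [v_1,v_4,v_5], [v_2,v_3,v_5], [v_3,v_4,v_5]

so the chain groups are C_0 ≅ Z^6, C_1 ≅ Z^12, C_2 ≅ Z^8.

The boundary map ∂_1: C_1 → C_0 sends each edge [p,q] (with p < q) to q − p. For instance
  ∂[v_0,v_4] = [v_4] − [v_0].
The 6×12 boundary matrix has rank 5 and Smith normal form diag(1,1,1,1,1).

Boundary ∂_2: C_2 → C_1 sends each 2-simplex [p,q,r] to [q,r] − [p,r] + [p,q]. For instance
  ∂[v_2,v_3,v_5] = [v_3,v_5] − [v_2,v_5] + [v_2,v_3],
  ∂[v_0,v_1,v_4] = [v_1,v_4] − [v_0,v_4] + [v_0,v_1].
As a 12×8 matrix over Z this has rank 7, with invariant factors (1,1,1,1,1,1,1).

From H_k ≅ ker(∂_k) / im(∂_{k+1}) we obtain:

  H_0: rank C_0 − rank ∂_1 = 6 − 5 = 1, and the invariant factors of ∂_1 are all 1, so H_0 = Z.
  H_1: rank ker ∂_1 − rank ∂_2 = (12 − 5) − 7 = 0, and the invariant factors of ∂_2 are all 1, so H_1 = 0.
  H_2: rank ker ∂_2 − rank ∂_3 = (8 − 7) − 0 = 1, and there is no ∂_3, so H_2 = Z.

As a check, the Euler characteristic is 6 − 12 + 8 = 2, which agrees with 1 − 0 + 1 = 2.
(K is a triangulation of the 2-sphere S^2.)

H_0 ≅ Z,  H_1 = 0,  H_2 ≅ Z.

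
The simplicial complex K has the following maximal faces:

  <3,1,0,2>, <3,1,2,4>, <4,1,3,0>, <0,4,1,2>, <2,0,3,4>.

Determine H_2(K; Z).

Fix the vertex order 0 < 1 < 2 < 3 < 4 and write every simplex with vertices in increasing order. Then dim K = 3 and the simplices of K are:

  0-simplices (5): [0], [1], [2], [3], [4]
  1-simplices (10): [0,1], [0,2], [0,3], [0,4], [1,2], [1,3], [1,4], [2,3], [2,4], [3,4]
  2-simplices (10): [0,1,2], [0,1,3], [0,1,4], [0,2,3], [0,2,4], [0,3,4], [1,2,3], [1,2,4], [1,3,4], [2,3,4]
  3-simplices (5): [0,1,2,3], [0,1,2,4], [0,1,3,4], [0,2,3,4], [1,2,3,4]

so the chain groups are C_0 ≅ Z^5, C_1 ≅ Z^10, C_2 ≅ Z^10, C_3 ≅ Z^5.

Boundary ∂_1: C_1 → C_0 maps an edge to its endpoints' difference, ∂[p,q] = q − p. For instance
  ∂[1,2] = [2] − [1].
As a 5×10 matrix over Z this has rank 4, with invariant factors (1,1,1,1).

The boundary map ∂_2: C_2 → C_1 sends each 2-simplex [p,q,r] to [q,r] − [p,r] + [p,q]. For instance
  ∂[2,3,4] = [3,4] − [2,4] + [2,3],
  ∂[1,3,4] = [3,4] − [1,4] + [1,3].
The 10×10 boundary matrix has rank 6 and Smith normal form diag(1,1,1,1,1,1).

The boundary map ∂_3: C_3 → C_2 sends each 3-simplex σ to the alternating sum Σ_i (−1)^i (σ with its i-th vertex removed). For instance
  ∂[0,2,3,4] = [2,3,4] − [0,3,4] + [0,2,4] − [0,2,3],
  ∂[0,1,2,3] = [1,2,3] − [0,2,3] + [0,1,3] − [0,1,2].
The resulting 10×5 matrix has rank 4, and its Smith normal form has invariant factors (1,1,1,1).

Reading off H_k = ker ∂_k / im ∂_{k+1}:

  H_2: rank ker ∂_2 − rank ∂_3 = (10 − 6) − 4 = 0, and the invariant factors of ∂_3 are all 1, so H_2 = 0.

H_2 ≅ 0.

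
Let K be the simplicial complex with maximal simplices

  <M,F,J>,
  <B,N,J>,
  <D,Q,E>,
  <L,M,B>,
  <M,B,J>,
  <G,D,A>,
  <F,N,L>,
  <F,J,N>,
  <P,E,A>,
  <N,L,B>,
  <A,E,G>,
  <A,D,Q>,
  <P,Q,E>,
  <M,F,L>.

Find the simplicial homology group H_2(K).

We work with the vertex ordering A < B < D < E < F < G < J < L < M < N < P < Q. The simplices of K, each written with vertices in increasing order, are:

  0-simplices (12): A, B, D, E, F, G, J, L, M, N, P, Q
  1-simplices (24): AD, AE, AG, AP, AQ, BJ, BL, BM, BN, DE, DG, DQ, EG, EP, EQ, FJ, FL, FM, FN, JM, JN, LM, LN, PQ
  2-simplices (14): ADG, ADQ, AEG, AEP, BJM, BJN, BLM, BLN, DEQ, EPQ, FJM, FJN, FLM, FLN

giving chain groups C_0 ≅ Z^12, C_1 ≅ Z^24, C_2 ≅ Z^14.

Boundary ∂_1: C_1 → C_0 maps an edge to its endpoints' difference, ∂[p,q] = q − p.
The resulting 12×24 matrix has rank 10, and its Smith normal form has invariant factors (1,1,1,1,1,1,1,1,1,1).

∂_2: C_2 → C_1 maps a triangle to the signed sum of its edges. For instance
  ∂AEG = EG − AG + AE,
  ∂FJM = JM − FM + FJ.
The resulting 24×14 matrix has rank 13, and its Smith normal form has invariant factors (1,1,1,1,1,1,1,1,1,1,1,1,1).

From H_k ≅ ker(∂_k) / im(∂_{k+1}) we obtain:

  H_2: rank ker ∂_2 − rank ∂_3 = (14 − 13) − 0 = 1, and there is no ∂_3, so H_2 ≅ Z.

H_2 = Z.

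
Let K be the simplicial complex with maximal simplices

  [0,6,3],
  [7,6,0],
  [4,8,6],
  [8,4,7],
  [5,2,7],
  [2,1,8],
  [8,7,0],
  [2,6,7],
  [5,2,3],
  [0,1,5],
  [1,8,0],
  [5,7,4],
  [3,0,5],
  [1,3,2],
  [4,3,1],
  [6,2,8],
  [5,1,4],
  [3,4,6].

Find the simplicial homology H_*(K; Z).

Fix the vertex order 0 < 1 < 2 < 3 < 4 < 5 < 6 < 7 < 8 and write every simplex with vertices in increasing order. Then dim K = 2 and the simplices of K are:

  0-simplices (9): [0], [1], [2], [3], [4], [5], [6], [7], [8]
  1-simplices (27): (27 of them)
  2-simplices (18): [0,1,5], [0,1,8], [0,3,5], [0,3,6], [0,6,7], [0,7,8], [1,2,3], [1,2,8], [1,3,4], [1,4,5], [2,3,5], [2,5,7], [2,6,7], [2,6,8], [3,4,6], [4,5,7], [4,6,8], [4,7,8]

Hence C_0 ≅ Z^9, C_1 ≅ Z^27, C_2 ≅ Z^18.

Boundary ∂_1: C_1 → C_0 sends each edge [p,q] (with p < q) to q − p. For instance
  ∂[4,7] = [7] − [4].
The 9×27 boundary matrix has rank 8 and Smith normal form diag(1,1,1,1,1,1,1,1).

The boundary map ∂_2: C_2 → C_1 sends each 2-simplex [p,q,r] to [q,r] − [p,r] + [p,q]. For instance
  ∂[0,3,5] = [3,5] − [0,5] + [0,3],
  ∂[0,6,7] = [6,7] − [0,7] + [0,6].
The 27×18 boundary matrix has rank 18 and Smith normal form diag(1,1,1,1,1,1,1,1,1,1,1,1,1,1,1,1,1,2).

Reading off H_k = ker ∂_k / im ∂_{k+1}:

  H_0: rank C_0 − rank ∂_1 = 9 − 8 = 1, and the invariant factors of ∂_1 are all 1, so H_0 ≅ Z.
  H_1: rank ker ∂_1 − rank ∂_2 = (27 − 8) − 18 = 1, and ∂_2 has invariant factor 2 > 1, so H_1 ≅ Z ⊕ Z/2Z.
  H_2: rank ker ∂_2 − rank ∂_3 = (18 − 18) − 0 = 0, and there is no ∂_3, so H_2 ≅ 0.

As a check, the Euler characteristic is 9 − 27 + 18 = 0, which agrees with 1 − 1 + 0 = 0.
(K is a triangulation of the Klein bottle.)

H_0 = Z,  H_1 = Z ⊕ Z/2Z,  H_2 = 0.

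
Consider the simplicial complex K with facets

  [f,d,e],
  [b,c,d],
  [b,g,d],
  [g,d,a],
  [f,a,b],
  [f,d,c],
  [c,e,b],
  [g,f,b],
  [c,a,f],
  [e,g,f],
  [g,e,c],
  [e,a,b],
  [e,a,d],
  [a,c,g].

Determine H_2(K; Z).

H_2 = Z.

We work with the vertex ordering a < b < c < d < e < f < g. The simplices of K, each written with vertices in increasing order, are:

  0-simplices (7): a, b, c, d, e, f, g
  1-simplices (21): ab, ac, ad, ae, af, ag, bc, bd, be, bf, bg, cd, ce, cf, cg, de, df, dg, ef, eg, fg
  2-simplices (14): abe, abf, acf, acg, ade, adg, bcd, bce, bdg, bfg, cdf, ceg, def, efg

so the chain groups are C_0 ≅ Z^7, C_1 ≅ Z^21, C_2 ≅ Z^14.

Boundary ∂_1: C_1 → C_0 is given by ∂[p,q] = [q] − [p]. For instance
  ∂de = e − d.
The 7×21 boundary matrix has rank 6 and Smith normal form diag(1,1,1,1,1,1).

∂_2: C_2 → C_1 maps a triangle to the signed sum of its edges. For instance
  ∂bdg = dg − bg + bd,
  ∂cdf = df − cf + cd.
The resulting 21×14 matrix has rank 13, and its Smith normal form has invariant factors (1,1,1,1,1,1,1,1,1,1,1,1,1).

Computing H_k = (kernel of ∂_k) / (image of ∂_{k+1}):

  H_2: rank ker ∂_2 − rank ∂_3 = (14 − 13) − 0 = 1, and there is no ∂_3, so H_2 ≅ Z.

(K is a triangulation of the torus T^2.)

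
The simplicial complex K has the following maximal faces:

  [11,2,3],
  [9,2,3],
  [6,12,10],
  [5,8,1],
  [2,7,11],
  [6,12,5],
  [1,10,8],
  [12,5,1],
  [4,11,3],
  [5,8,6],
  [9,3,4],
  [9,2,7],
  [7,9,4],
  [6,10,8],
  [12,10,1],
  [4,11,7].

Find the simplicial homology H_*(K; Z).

H_0 = Z^2,  H_1 = 0,  H_2 = Z^2.

Order the vertices as 1 < 2 < 3 < 4 < 5 < 6 < 7 < 8 < 9 < 10 < 11 < 12. Listing each simplex with vertices in this order, K has dimension 2 with simplices:

  0-simplices (12): [1], [2], [3], [4], [5], [6], [7], [8], [9], [10], [11], [12]
  1-simplices (24): (24 of them)
  2-simplices (16): [1,5,8], [1,5,12], [1,8,10], [1,10,12], [2,3,9], [2,3,11], [2,7,9], [2,7,11], [3,4,9], [3,4,11], [4,7,9], [4,7,11], [5,6,8], [5,6,12], [6,8,10], [6,10,12]

so the chain groups are C_0 ≅ Z^12, C_1 ≅ Z^24, C_2 ≅ Z^16.

∂_1: C_1 → C_0 sends each edge [p,q] (with p < q) to q − p.
This gives a 12×24 integer matrix of rank 10; reducing to Smith normal form yields diagonal entries (1,1,1,1,1,1,1,1,1,1).

Boundary ∂_2: C_2 → C_1 maps a triangle to the signed sum of its edges. For instance
  ∂[2,7,11] = [7,11] − [2,11] + [2,7],
  ∂[4,7,9] = [7,9] − [4,9] + [4,7].
As a 24×16 matrix over Z this has rank 14, with invariant factors (1,1,1,1,1,1,1,1,1,1,1,1,1,1).

From H_k ≅ ker(∂_k) / im(∂_{k+1}) we obtain:

  H_0: rank C_0 − rank ∂_1 = 12 − 10 = 2, and the invariant factors of ∂_1 are all 1, so H_0 ≅ Z^2.
  H_1: rank ker ∂_1 − rank ∂_2 = (24 − 10) − 14 = 0, and the invariant factors of ∂_2 are all 1, so H_1 ≅ 0.
  H_2: rank ker ∂_2 − rank ∂_3 = (16 − 14) − 0 = 2, and there is no ∂_3, so H_2 ≅ Z^2.

As a check, the Euler characteristic is 12 − 24 + 16 = 4, which agrees with 2 − 0 + 2 = 4.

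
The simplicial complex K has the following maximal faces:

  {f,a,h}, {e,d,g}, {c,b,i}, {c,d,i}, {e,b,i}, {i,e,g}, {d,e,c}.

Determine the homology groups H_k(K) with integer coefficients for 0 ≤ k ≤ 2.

H_0 ≅ Z^2,  H_1 ≅ Z,  H_2 = 0.

We work with the vertex ordering a < b < c < d < e < f < g < h < i. The simplices of K, each written with vertices in increasing order, are:

  0-simplices (9): a, b, c, d, e, f, g, h, i
  1-simplices (15): af, ah, bc, be, bi, cd, ce, ci, de, dg, di, eg, ei, fh, gi
  2-simplices (7): afh, bci, bei, cde, cdi, deg, egi

Hence C_0 ≅ Z^9, C_1 ≅ Z^15, C_2 ≅ Z^7.

∂_1: C_1 → C_0 maps an edge to its endpoints' difference, ∂[p,q] = q − p.
The resulting 9×15 matrix has rank 7, and its Smith normal form has invariant factors (1,1,1,1,1,1,1).

Boundary ∂_2: C_2 → C_1 acts by ∂[p,q,r] = [q,r] − [p,r] + [p,q]. For instance
  ∂afh = fh − ah + af,
  ∂cdi = di − ci + cd.
The 15×7 boundary matrix has rank 7 and Smith normal form diag(1,1,1,1,1,1,1).

From H_k ≅ ker(∂_k) / im(∂_{k+1}) we obtain:

  H_0: rank C_0 − rank ∂_1 = 9 − 7 = 2, and the invariant factors of ∂_1 are all 1, so H_0 ≅ Z^2.
  H_1: rank ker ∂_1 − rank ∂_2 = (15 − 7) − 7 = 1, and the invariant factors of ∂_2 are all 1, so H_1 ≅ Z.
  H_2: rank ker ∂_2 − rank ∂_3 = (7 − 7) − 0 = 0, and there is no ∂_3, so H_2 ≅ 0.

(K is a triangulation of the disjoint union of the 2-simplex and the cylinder S^1 x I.)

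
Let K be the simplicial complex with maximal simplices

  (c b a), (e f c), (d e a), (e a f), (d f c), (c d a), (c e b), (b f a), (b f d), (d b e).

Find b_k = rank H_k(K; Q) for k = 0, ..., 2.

b_0 = 1, b_1 = 0, b_2 = 0.

Order the vertices as a < b < c < d < e < f. Listing each simplex with vertices in this order, K has dimension 2 with simplices:

  0-simplices (6): a, b, c, d, e, f
  1-simplices (15): ab, ac, ad, ae, af, bc, bd, be, bf, cd, ce, cf, de, df, ef
  2-simplices (10): abc, abf, acd, ade, aef, bce, bde, bdf, cdf, cef

giving chain groups C_0 ≅ Z^6, C_1 ≅ Z^15, C_2 ≅ Z^10.

The boundary map ∂_1: C_1 → C_0 maps an edge to its endpoints' difference, ∂[p,q] = q − p. For instance
  ∂bf = f − b.
This gives a 6×15 integer matrix of rank 5; reducing to Smith normal form yields diagonal entries (1,1,1,1,1).

The boundary map ∂_2: C_2 → C_1 maps a triangle to the signed sum of its edges. For instance
  ∂bdf = df − bf + bd,
  ∂cdf = df − cf + cd.
As a 15×10 matrix over Z this has rank 10, with invariant factors (1,1,1,1,1,1,1,1,1,2).

Computing H_k = (kernel of ∂_k) / (image of ∂_{k+1}):

  H_0: rank C_0 − rank ∂_1 = 6 − 5 = 1, and the invariant factors of ∂_1 are all 1, so H_0 ≅ Z.
  H_1: rank ker ∂_1 − rank ∂_2 = (15 − 5) − 10 = 0, and ∂_2 has invariant factor 2 > 1, so H_1 ≅ Z/2.
  H_2: rank ker ∂_2 − rank ∂_3 = (10 − 10) − 0 = 0, and there is no ∂_3, so H_2 ≅ 0.

Hence the Betti numbers are b_0 = 1, b_1 = 0, b_2 = 0.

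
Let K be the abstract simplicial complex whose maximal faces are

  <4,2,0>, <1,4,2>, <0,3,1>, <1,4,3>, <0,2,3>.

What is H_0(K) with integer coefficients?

H_0 ≅ Z.

We work with the vertex ordering 0 < 1 < 2 < 3 < 4. The simplices of K, each written with vertices in increasing order, are:

  0-simplices (5): [0], [1], [2], [3], [4]
  1-simplices (10): [0,1], [0,2], [0,3], [0,4], [1,2], [1,3], [1,4], [2,3], [2,4], [3,4]
  2-simplices (5): [0,1,3], [0,2,3], [0,2,4], [1,2,4], [1,3,4]

so the chain groups are C_0 ≅ Z^5, C_1 ≅ Z^10, C_2 ≅ Z^5.

The boundary map ∂_1: C_1 → C_0 sends each edge [p,q] (with p < q) to q − p. For instance
  ∂[1,4] = [4] − [1].
The 5×10 boundary matrix has rank 4 and Smith normal form diag(1,1,1,1).

The boundary map ∂_2: C_2 → C_1 maps a triangle to the signed sum of its edges. For instance
  ∂[0,2,4] = [2,4] − [0,4] + [0,2],
  ∂[1,2,4] = [2,4] − [1,4] + [1,2].
As a 10×5 matrix over Z this has rank 5, with invariant factors (1,1,1,1,1).

Computing H_k = (kernel of ∂_k) / (image of ∂_{k+1}):

  H_0: rank C_0 − rank ∂_1 = 5 − 4 = 1, and the invariant factors of ∂_1 are all 1, so H_0 ≅ Z.

(K is a triangulation of the Möbius band.)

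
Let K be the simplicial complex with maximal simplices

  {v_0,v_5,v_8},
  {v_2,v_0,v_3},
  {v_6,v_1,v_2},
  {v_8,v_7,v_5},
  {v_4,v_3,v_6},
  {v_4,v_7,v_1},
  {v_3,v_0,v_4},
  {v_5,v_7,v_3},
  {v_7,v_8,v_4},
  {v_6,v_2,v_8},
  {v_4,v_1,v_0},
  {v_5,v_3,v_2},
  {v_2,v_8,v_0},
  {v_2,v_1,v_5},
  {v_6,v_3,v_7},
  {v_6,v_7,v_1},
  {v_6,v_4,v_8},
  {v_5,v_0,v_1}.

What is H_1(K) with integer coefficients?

K has 9 vertices, 27 edges, 18 triangles.
rank ∂_1 = 8, rank ∂_2 = 18 ⇒ b_1 = 27 − 8 − 18 = 1; ∂_2 has invariant factor(s) [2] giving torsion. So H_1 = Z ⊕ Z/2.

H_1 = Z ⊕ Z/2.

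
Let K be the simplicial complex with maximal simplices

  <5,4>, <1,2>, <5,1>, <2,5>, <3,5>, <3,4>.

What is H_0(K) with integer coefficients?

Take the total order 1 < 2 < 3 < 4 < 5 on the vertex set. Then K (dimension 1) consists of the simplices:

  0-simplices (5): [1], [2], [3], [4], [5]
  1-simplices (6): [1,2], [1,5], [2,5], [3,4], [3,5], [4,5]

so the chain groups are C_0 ≅ Z^5, C_1 ≅ Z^6.

∂_1: C_1 → C_0 maps an edge to its endpoints' difference, ∂[p,q] = q − p. For instance
  ∂[3,4] = [4] − [3].
As a 5×6 matrix over Z this has rank 4, with invariant factors (1,1,1,1).

Reading off H_k = ker ∂_k / im ∂_{k+1}:

  H_0: rank C_0 − rank ∂_1 = 5 − 4 = 1, and the invariant factors of ∂_1 are all 1, so H_0 ≅ Z.

(K is a triangulation of a wedge of 2 circles.)

H_0 ≅ Z.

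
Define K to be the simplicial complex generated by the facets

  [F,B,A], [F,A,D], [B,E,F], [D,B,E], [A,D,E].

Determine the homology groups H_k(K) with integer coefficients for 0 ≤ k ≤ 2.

K has 5 vertices, 10 edges, 5 triangles.
rank ∂_0 = 0, rank ∂_1 = 4 ⇒ b_0 = 5 − 0 − 4 = 1; all invariant factors of ∂_1 are 1 so no torsion. So H_0 = Z.
rank ∂_1 = 4, rank ∂_2 = 5 ⇒ b_1 = 10 − 4 − 5 = 1; all invariant factors of ∂_2 are 1 so no torsion. So H_1 = Z.
rank ∂_2 = 5, rank ∂_3 = 0 ⇒ b_2 = 5 − 5 − 0 = 0. So H_2 = 0.

H_0 ≅ Z,  H_1 ≅ Z,  H_2 = 0.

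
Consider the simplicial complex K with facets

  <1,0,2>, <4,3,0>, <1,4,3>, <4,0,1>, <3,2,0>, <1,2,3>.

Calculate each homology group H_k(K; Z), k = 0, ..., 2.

H_0 ≅ Z,  H_1 = 0,  H_2 ≅ Z.

Fix the vertex order 0 < 1 < 2 < 3 < 4 and write every simplex with vertices in increasing order. Then dim K = 2 and the simplices of K are:

  0-simplices (5): [0], [1], [2], [3], [4]
  1-simplices (9): [0,1], [0,2], [0,3], [0,4], [1,2], [1,3], [1,4], [2,3], [3,4]
  2-simplices (6): [0,1,2], [0,1,4], [0,2,3], [0,3,4], [1,2,3], [1,3,4]

Hence C_0 ≅ Z^5, C_1 ≅ Z^9, C_2 ≅ Z^6.

∂_1: C_1 → C_0 maps an edge to its endpoints' difference, ∂[p,q] = q − p. For instance
  ∂[1,4] = [4] − [1].
This gives a 5×9 integer matrix of rank 4; reducing to Smith normal form yields diagonal entries (1,1,1,1).

∂_2: C_2 → C_1 sends each 2-simplex [p,q,r] to [q,r] − [p,r] + [p,q]. For instance
  ∂[0,3,4] = [3,4] − [0,4] + [0,3],
  ∂[0,1,4] = [1,4] − [0,4] + [0,1].
As a 9×6 matrix over Z this has rank 5, with invariant factors (1,1,1,1,1).

Now H_k = ker ∂_k / im ∂_{k+1}, so:

  H_0: rank C_0 − rank ∂_1 = 5 − 4 = 1, and the invariant factors of ∂_1 are all 1, so H_0 ≅ Z.
  H_1: rank ker ∂_1 − rank ∂_2 = (9 − 4) − 5 = 0, and the invariant factors of ∂_2 are all 1, so H_1 ≅ 0.
  H_2: rank ker ∂_2 − rank ∂_3 = (6 − 5) − 0 = 1, and there is no ∂_3, so H_2 ≅ Z.

As a check, the Euler characteristic is 5 − 9 + 6 = 2, which agrees with 1 − 0 + 1 = 2.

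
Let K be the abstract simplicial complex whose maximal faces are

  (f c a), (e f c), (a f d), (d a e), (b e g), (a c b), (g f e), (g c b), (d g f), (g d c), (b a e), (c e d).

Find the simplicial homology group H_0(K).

H_0 = Z.

Take the total order a < b < c < d < e < f < g on the vertex set. Then K (dimension 2) consists of the simplices:

  0-simplices (7): a, b, c, d, e, f, g
  1-simplices (18): ab, ac, ad, ae, af, bc, be, bg, cd, ce, cf, cg, de, df, dg, ef, eg, fg
  2-simplices (12): abc, abe, acf, ade, adf, bcg, beg, cde, cdg, cef, dfg, efg

Hence C_0 ≅ Z^7, C_1 ≅ Z^18, C_2 ≅ Z^12.

The boundary map ∂_1: C_1 → C_0 maps an edge to its endpoints' difference, ∂[p,q] = q − p.
This gives a 7×18 integer matrix of rank 6; reducing to Smith normal form yields diagonal entries (1,1,1,1,1,1).

Boundary ∂_2: C_2 → C_1 sends each 2-simplex [p,q,r] to [q,r] − [p,r] + [p,q]. For instance
  ∂abe = be − ae + ab,
  ∂ade = de − ae + ad.
The 18×12 boundary matrix has rank 12 and Smith normal form diag(1,1,1,1,1,1,1,1,1,1,1,2).

Computing H_k = (kernel of ∂_k) / (image of ∂_{k+1}):

  H_0: rank C_0 − rank ∂_1 = 7 − 6 = 1, and the invariant factors of ∂_1 are all 1, so H_0 = Z.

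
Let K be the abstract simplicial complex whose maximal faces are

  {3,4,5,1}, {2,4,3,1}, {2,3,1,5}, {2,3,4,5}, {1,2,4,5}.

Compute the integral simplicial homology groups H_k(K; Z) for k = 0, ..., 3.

H_0 = Z,  H_1 = 0,  H_2 = 0,  H_3 = Z.

Order the vertices as 1 < 2 < 3 < 4 < 5. Listing each simplex with vertices in this order, K has dimension 3 with simplices:

  0-simplices (5): [1], [2], [3], [4], [5]
  1-simplices (10): [1,2], [1,3], [1,4], [1,5], [2,3], [2,4], [2,5], [3,4], [3,5], [4,5]
  2-simplices (10): [1,2,3], [1,2,4], [1,2,5], [1,3,4], [1,3,5], [1,4,5], [2,3,4], [2,3,5], [2,4,5], [3,4,5]
  3-simplices (5): [1,2,3,4], [1,2,3,5], [1,2,4,5], [1,3,4,5], [2,3,4,5]

giving chain groups C_0 ≅ Z^5, C_1 ≅ Z^10, C_2 ≅ Z^10, C_3 ≅ Z^5.

Boundary ∂_1: C_1 → C_0 sends each edge [p,q] (with p < q) to q − p. For instance
  ∂[1,4] = [4] − [1].
As a 5×10 matrix over Z this has rank 4, with invariant factors (1,1,1,1).

The boundary map ∂_2: C_2 → C_1 acts by ∂[p,q,r] = [q,r] − [p,r] + [p,q]. For instance
  ∂[1,2,3] = [2,3] − [1,3] + [1,2],
  ∂[2,3,5] = [3,5] − [2,5] + [2,3].
The 10×10 boundary matrix has rank 6 and Smith normal form diag(1,1,1,1,1,1).

Boundary ∂_3: C_3 → C_2 sends each 3-simplex σ to the alternating sum Σ_i (−1)^i (σ with its i-th vertex removed). For instance
  ∂[1,2,3,4] = [2,3,4] − [1,3,4] + [1,2,4] − [1,2,3],
  ∂[1,2,4,5] = [2,4,5] − [1,4,5] + [1,2,5] − [1,2,4].
As a 10×5 matrix over Z this has rank 4, with invariant factors (1,1,1,1).

From H_k ≅ ker(∂_k) / im(∂_{k+1}) we obtain:

  H_0: rank C_0 − rank ∂_1 = 5 − 4 = 1, and the invariant factors of ∂_1 are all 1, so H_0 ≅ Z.
  H_1: rank ker ∂_1 − rank ∂_2 = (10 − 4) − 6 = 0, and the invariant factors of ∂_2 are all 1, so H_1 ≅ 0.
  H_2: rank ker ∂_2 − rank ∂_3 = (10 − 6) − 4 = 0, and the invariant factors of ∂_3 are all 1, so H_2 ≅ 0.
  H_3: rank ker ∂_3 − rank ∂_4 = (5 − 4) − 0 = 1, and there is no ∂_4, so H_3 ≅ Z.

As a check, the Euler characteristic is 5 − 10 + 10 − 5 = 0, which agrees with 1 − 0 + 0 − 1 = 0.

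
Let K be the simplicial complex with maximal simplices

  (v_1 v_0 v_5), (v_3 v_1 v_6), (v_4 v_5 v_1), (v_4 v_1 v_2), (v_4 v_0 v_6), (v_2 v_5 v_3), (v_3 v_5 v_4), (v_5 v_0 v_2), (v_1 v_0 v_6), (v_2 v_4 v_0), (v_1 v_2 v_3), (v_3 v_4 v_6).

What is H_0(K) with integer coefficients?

H_0 ≅ Z.

We work with the vertex ordering v_0 < v_1 < v_2 < v_3 < v_4 < v_5 < v_6. The simplices of K, each written with vertices in increasing order, are:

  0-simplices (7): [v_0], [v_1], [v_2], [v_3], [v_4], [v_5], [v_6]
  1-simplices (18): (18 of them)
  2-simplices (12): (12 of them)

so the chain groups are C_0 ≅ Z^7, C_1 ≅ Z^18, C_2 ≅ Z^12.

∂_1: C_1 → C_0 is given by ∂[p,q] = [q] − [p].
This gives a 7×18 integer matrix of rank 6; reducing to Smith normal form yields diagonal entries (1,1,1,1,1,1).

The boundary map ∂_2: C_2 → C_1 sends each 2-simplex [p,q,r] to [q,r] − [p,r] + [p,q]. For instance
  ∂[v_1,v_2,v_3] = [v_2,v_3] − [v_1,v_3] + [v_1,v_2],
  ∂[v_0,v_2,v_5] = [v_2,v_5] − [v_0,v_5] + [v_0,v_2].
The 18×12 boundary matrix has rank 12 and Smith normal form diag(1,1,1,1,1,1,1,1,1,1,1,2).

From H_k ≅ ker(∂_k) / im(∂_{k+1}) we obtain:

  H_0: rank C_0 − rank ∂_1 = 7 − 6 = 1, and the invariant factors of ∂_1 are all 1, so H_0 ≅ Z.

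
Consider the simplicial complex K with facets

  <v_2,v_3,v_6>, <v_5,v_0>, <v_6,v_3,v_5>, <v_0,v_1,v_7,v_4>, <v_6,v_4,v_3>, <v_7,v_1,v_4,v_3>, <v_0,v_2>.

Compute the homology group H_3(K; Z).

H_3 ≅ 0.

Take the total order v_0 < v_1 < v_2 < v_3 < v_4 < v_5 < v_6 < v_7 on the vertex set. Then K (dimension 3) consists of the simplices:

  0-simplices (8): [v_0], [v_1], [v_2], [v_3], [v_4], [v_5], [v_6], [v_7]
  1-simplices (17): (17 of them)
  2-simplices (10): [v_0,v_1,v_4], [v_0,v_1,v_7], [v_0,v_4,v_7], [v_1,v_3,v_4], [v_1,v_3,v_7], [v_1,v_4,v_7], [v_2,v_3,v_6], [v_3,v_4,v_6], [v_3,v_4,v_7], [v_3,v_5,v_6]
  3-simplices (2): [v_0,v_1,v_4,v_7], [v_1,v_3,v_4,v_7]

Hence C_0 ≅ Z^8, C_1 ≅ Z^17, C_2 ≅ Z^10, C_3 ≅ Z^2.

The boundary map ∂_1: C_1 → C_0 sends each edge [p,q] (with p < q) to q − p. For instance
  ∂[v_3,v_4] = [v_4] − [v_3].
This gives a 8×17 integer matrix of rank 7; reducing to Smith normal form yields diagonal entries (1,1,1,1,1,1,1).

The boundary map ∂_2: C_2 → C_1 sends each 2-simplex [p,q,r] to [q,r] − [p,r] + [p,q]. For instance
  ∂[v_1,v_4,v_7] = [v_4,v_7] − [v_1,v_7] + [v_1,v_4],
  ∂[v_0,v_4,v_7] = [v_4,v_7] − [v_0,v_7] + [v_0,v_4].
The resulting 17×10 matrix has rank 8, and its Smith normal form has invariant factors (1,1,1,1,1,1,1,1).

∂_3: C_3 → C_2 sends each 3-simplex σ to the alternating sum Σ_i (−1)^i (σ with its i-th vertex removed). For instance
  ∂[v_1,v_3,v_4,v_7] = [v_3,v_4,v_7] − [v_1,v_4,v_7] + [v_1,v_3,v_7] − [v_1,v_3,v_4],
  ∂[v_0,v_1,v_4,v_7] = [v_1,v_4,v_7] − [v_0,v_4,v_7] + [v_0,v_1,v_7] − [v_0,v_1,v_4].
The resulting 10×2 matrix has rank 2, and its Smith normal form has invariant factors (1,1).

Reading off H_k = ker ∂_k / im ∂_{k+1}:

  H_3: rank ker ∂_3 − rank ∂_4 = (2 − 2) − 0 = 0, and there is no ∂_4, so H_3 ≅ 0.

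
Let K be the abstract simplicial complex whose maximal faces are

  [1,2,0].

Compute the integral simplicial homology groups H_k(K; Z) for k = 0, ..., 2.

We work with the vertex ordering 0 < 1 < 2. The simplices of K, each written with vertices in increasing order, are:

  0-simplices (3): [0], [1], [2]
  1-simplices (3): [0,1], [0,2], [1,2]
  2-simplices (1): [0,1,2]

Hence C_0 ≅ Z^3, C_1 ≅ Z^3, C_2 ≅ Z^1.

∂_1: C_1 → C_0 sends each edge [p,q] (with p < q) to q − p. For instance
  ∂[0,2] = [2] − [0].
The resulting 3×3 matrix has rank 2, and its Smith normal form has invariant factors (1,1).

Boundary ∂_2: C_2 → C_1 sends each 2-simplex [p,q,r] to [q,r] − [p,r] + [p,q]. For instance
  ∂[0,1,2] = [1,2] − [0,2] + [0,1].
The 3×1 boundary matrix has rank 1 and Smith normal form diag(1).

Computing H_k = (kernel of ∂_k) / (image of ∂_{k+1}):

  H_0: rank C_0 − rank ∂_1 = 3 − 2 = 1, and the invariant factors of ∂_1 are all 1, so H_0 = Z.
  H_1: rank ker ∂_1 − rank ∂_2 = (3 − 2) − 1 = 0, and the invariant factors of ∂_2 are all 1, so H_1 = 0.
  H_2: rank ker ∂_2 − rank ∂_3 = (1 − 1) − 0 = 0, and there is no ∂_3, so H_2 = 0.

As a check, the Euler characteristic is 3 − 3 + 1 = 1, which agrees with 1 − 0 + 0 = 1.
(K is a triangulation of the 2-simplex.)

H_0 ≅ Z,  H_1 = 0,  H_2 = 0.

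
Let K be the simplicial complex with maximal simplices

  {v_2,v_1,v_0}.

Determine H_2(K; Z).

H_2 ≅ 0.

Fix the vertex order v_0 < v_1 < v_2 and write every simplex with vertices in increasing order. Then dim K = 2 and the simplices of K are:

  0-simplices (3): [v_0], [v_1], [v_2]
  1-simplices (3): [v_0,v_1], [v_0,v_2], [v_1,v_2]
  2-simplices (1): [v_0,v_1,v_2]

so the chain groups are C_0 ≅ Z^3, C_1 ≅ Z^3, C_2 ≅ Z^1.

Boundary ∂_1: C_1 → C_0 is given by ∂[p,q] = [q] − [p].
As a 3×3 matrix over Z this has rank 2, with invariant factors (1,1).

∂_2: C_2 → C_1 maps a triangle to the signed sum of its edges. For instance
  ∂[v_0,v_1,v_2] = [v_1,v_2] − [v_0,v_2] + [v_0,v_1].
The 3×1 boundary matrix has rank 1 and Smith normal form diag(1).

Reading off H_k = ker ∂_k / im ∂_{k+1}:

  H_2: rank ker ∂_2 − rank ∂_3 = (1 − 1) − 0 = 0, and there is no ∂_3, so H_2 ≅ 0.

(K is a triangulation of the 2-simplex.)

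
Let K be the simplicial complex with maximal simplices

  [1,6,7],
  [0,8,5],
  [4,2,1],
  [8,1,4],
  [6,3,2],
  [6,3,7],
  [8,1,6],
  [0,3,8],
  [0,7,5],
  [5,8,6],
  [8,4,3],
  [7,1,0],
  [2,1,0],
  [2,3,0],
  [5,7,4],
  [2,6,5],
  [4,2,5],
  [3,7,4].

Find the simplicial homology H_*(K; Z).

Take the total order 0 < 1 < 2 < 3 < 4 < 5 < 6 < 7 < 8 on the vertex set. Then K (dimension 2) consists of the simplices:

  0-simplices (9): [0], [1], [2], [3], [4], [5], [6], [7], [8]
  1-simplices (27): (27 of them)
  2-simplices (18): [0,1,2], [0,1,7], [0,2,3], [0,3,8], [0,5,7], [0,5,8], [1,2,4], [1,4,8], [1,6,7], [1,6,8], [2,3,6], [2,4,5], [2,5,6], [3,4,7], [3,4,8], [3,6,7], [4,5,7], [5,6,8]

so the chain groups are C_0 ≅ Z^9, C_1 ≅ Z^27, C_2 ≅ Z^18.

∂_1: C_1 → C_0 is given by ∂[p,q] = [q] − [p]. For instance
  ∂[5,8] = [8] − [5].
The resulting 9×27 matrix has rank 8, and its Smith normal form has invariant factors (1,1,1,1,1,1,1,1).

Boundary ∂_2: C_2 → C_1 acts by ∂[p,q,r] = [q,r] − [p,r] + [p,q]. For instance
  ∂[0,5,8] = [5,8] − [0,8] + [0,5],
  ∂[0,3,8] = [3,8] − [0,8] + [0,3].
The 27×18 boundary matrix has rank 17 and Smith normal form diag(1,1,1,1,1,1,1,1,1,1,1,1,1,1,1,1,1).

Now H_k = ker ∂_k / im ∂_{k+1}, so:

  H_0: rank C_0 − rank ∂_1 = 9 − 8 = 1, and the invariant factors of ∂_1 are all 1, so H_0 ≅ Z.
  H_1: rank ker ∂_1 − rank ∂_2 = (27 − 8) − 17 = 2, and the invariant factors of ∂_2 are all 1, so H_1 ≅ Z^2.
  H_2: rank ker ∂_2 − rank ∂_3 = (18 − 17) − 0 = 1, and there is no ∂_3, so H_2 ≅ Z.

H_0 ≅ Z,  H_1 ≅ Z^2,  H_2 ≅ Z.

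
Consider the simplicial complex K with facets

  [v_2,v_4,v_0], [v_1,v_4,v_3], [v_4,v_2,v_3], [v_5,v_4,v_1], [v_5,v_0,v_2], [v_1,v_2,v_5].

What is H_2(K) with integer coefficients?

Take the total order v_0 < v_1 < v_2 < v_3 < v_4 < v_5 on the vertex set. Then K (dimension 2) consists of the simplices:

  0-simplices (6): [v_0], [v_1], [v_2], [v_3], [v_4], [v_5]
  1-simplices (12): [v_0,v_2], [v_0,v_4], [v_0,v_5], [v_1,v_2], [v_1,v_3], [v_1,v_4], [v_1,v_5], [v_2,v_3], [v_2,v_4], [v_2,v_5], [v_3,v_4], [v_4,v_5]
  2-simplices (6): [v_0,v_2,v_4], [v_0,v_2,v_5], [v_1,v_2,v_5], [v_1,v_3,v_4], [v_1,v_4,v_5], [v_2,v_3,v_4]

Hence C_0 ≅ Z^6, C_1 ≅ Z^12, C_2 ≅ Z^6.

The boundary map ∂_1: C_1 → C_0 is given by ∂[p,q] = [q] − [p].
As a 6×12 matrix over Z this has rank 5, with invariant factors (1,1,1,1,1).

The boundary map ∂_2: C_2 → C_1 acts by ∂[p,q,r] = [q,r] − [p,r] + [p,q]. For instance
  ∂[v_2,v_3,v_4] = [v_3,v_4] − [v_2,v_4] + [v_2,v_3],
  ∂[v_1,v_2,v_5] = [v_2,v_5] − [v_1,v_5] + [v_1,v_2].
This gives a 12×6 integer matrix of rank 6; reducing to Smith normal form yields diagonal entries (1,1,1,1,1,1).

From H_k ≅ ker(∂_k) / im(∂_{k+1}) we obtain:

  H_2: rank ker ∂_2 − rank ∂_3 = (6 − 6) − 0 = 0, and there is no ∂_3, so H_2 ≅ 0.

H_2 ≅ 0.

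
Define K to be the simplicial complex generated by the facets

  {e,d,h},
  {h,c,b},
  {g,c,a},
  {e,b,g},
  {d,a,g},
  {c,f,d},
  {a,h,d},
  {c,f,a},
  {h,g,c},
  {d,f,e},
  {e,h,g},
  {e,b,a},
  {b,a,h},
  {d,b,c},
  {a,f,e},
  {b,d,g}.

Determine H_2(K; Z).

Fix the vertex order a < b < c < d < e < f < g < h and write every simplex with vertices in increasing order. Then dim K = 2 and the simplices of K are:

  0-simplices (8): a, b, c, d, e, f, g, h
  1-simplices (24): ab, ac, ad, ae, af, ag, ah, bc, bd, be, bg, bh, cd, cf, cg, ch, de, df, dg, dh, ef, eg, eh, gh
  2-simplices (16): abe, abh, acf, acg, adg, adh, aef, bcd, bch, bdg, beg, cdf, cgh, def, deh, egh

so the chain groups are C_0 ≅ Z^8, C_1 ≅ Z^24, C_2 ≅ Z^16.

Boundary ∂_1: C_1 → C_0 is given by ∂[p,q] = [q] − [p]. For instance
  ∂bc = c − b.
As a 8×24 matrix over Z this has rank 7, with invariant factors (1,1,1,1,1,1,1).

The boundary map ∂_2: C_2 → C_1 maps a triangle to the signed sum of its edges. For instance
  ∂adg = dg − ag + ad,
  ∂egh = gh − eh + eg.
The 24×16 boundary matrix has rank 15 and Smith normal form diag(1,1,1,1,1,1,1,1,1,1,1,1,1,1,1).

Reading off H_k = ker ∂_k / im ∂_{k+1}:

  H_2: rank ker ∂_2 − rank ∂_3 = (16 − 15) − 0 = 1, and there is no ∂_3, so H_2 ≅ Z.

(K is a triangulation of the torus T^2.)

H_2 ≅ Z.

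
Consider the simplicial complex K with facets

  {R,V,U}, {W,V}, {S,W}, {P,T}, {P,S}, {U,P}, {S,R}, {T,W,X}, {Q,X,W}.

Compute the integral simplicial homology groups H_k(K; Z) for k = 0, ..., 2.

Take the total order P < Q < R < S < T < U < V < W < X on the vertex set. Then K (dimension 2) consists of the simplices:

  0-simplices (9): P, Q, R, S, T, U, V, W, X
  1-simplices (14): PS, PT, PU, QW, QX, RS, RU, RV, SW, TW, TX, UV, VW, WX
  2-simplices (3): QWX, RUV, TWX

so the chain groups are C_0 ≅ Z^9, C_1 ≅ Z^14, C_2 ≅ Z^3.

The boundary map ∂_1: C_1 → C_0 maps an edge to its endpoints' difference, ∂[p,q] = q − p. For instance
  ∂QX = X − Q.
The resulting 9×14 matrix has rank 8, and its Smith normal form has invariant factors (1,1,1,1,1,1,1,1).

Boundary ∂_2: C_2 → C_1 acts by ∂[p,q,r] = [q,r] − [p,r] + [p,q]. For instance
  ∂RUV = UV − RV + RU,
  ∂QWX = WX − QX + QW.
This gives a 14×3 integer matrix of rank 3; reducing to Smith normal form yields diagonal entries (1,1,1).

Now H_k = ker ∂_k / im ∂_{k+1}, so:

  H_0: rank C_0 − rank ∂_1 = 9 − 8 = 1, and the invariant factors of ∂_1 are all 1, so H_0 ≅ Z.
  H_1: rank ker ∂_1 − rank ∂_2 = (14 − 8) − 3 = 3, and the invariant factors of ∂_2 are all 1, so H_1 ≅ Z^3.
  H_2: rank ker ∂_2 − rank ∂_3 = (3 − 3) − 0 = 0, and there is no ∂_3, so H_2 ≅ 0.

H_0 = Z,  H_1 = Z^3,  H_2 = 0.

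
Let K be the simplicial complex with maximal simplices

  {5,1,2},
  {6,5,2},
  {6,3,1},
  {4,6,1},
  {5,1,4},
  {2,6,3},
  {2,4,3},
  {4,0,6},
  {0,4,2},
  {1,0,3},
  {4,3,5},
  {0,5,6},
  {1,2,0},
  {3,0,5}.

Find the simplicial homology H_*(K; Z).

H_0 = Z,  H_1 = Z^2,  H_2 = Z.

Fix the vertex order 0 < 1 < 2 < 3 < 4 < 5 < 6 and write every simplex with vertices in increasing order. Then dim K = 2 and the simplices of K are:

  0-simplices (7): [0], [1], [2], [3], [4], [5], [6]
  1-simplices (21): [0,1], [0,2], [0,3], [0,4], [0,5], [0,6], [1,2], [1,3], [1,4], [1,5], [1,6], [2,3], [2,4], [2,5], [2,6], [3,4], [3,5], [3,6], [4,5], [4,6], [5,6]
  2-simplices (14): [0,1,2], [0,1,3], [0,2,4], [0,3,5], [0,4,6], [0,5,6], [1,2,5], [1,3,6], [1,4,5], [1,4,6], [2,3,4], [2,3,6], [2,5,6], [3,4,5]

giving chain groups C_0 ≅ Z^7, C_1 ≅ Z^21, C_2 ≅ Z^14.

∂_1: C_1 → C_0 is given by ∂[p,q] = [q] − [p].
As a 7×21 matrix over Z this has rank 6, with invariant factors (1,1,1,1,1,1).

∂_2: C_2 → C_1 sends each 2-simplex [p,q,r] to [q,r] − [p,r] + [p,q]. For instance
  ∂[2,3,4] = [3,4] − [2,4] + [2,3],
  ∂[1,4,6] = [4,6] − [1,6] + [1,4].
The 21×14 boundary matrix has rank 13 and Smith normal form diag(1,1,1,1,1,1,1,1,1,1,1,1,1).

Reading off H_k = ker ∂_k / im ∂_{k+1}:

  H_0: rank C_0 − rank ∂_1 = 7 − 6 = 1, and the invariant factors of ∂_1 are all 1, so H_0 = Z.
  H_1: rank ker ∂_1 − rank ∂_2 = (21 − 6) − 13 = 2, and the invariant factors of ∂_2 are all 1, so H_1 = Z^2.
  H_2: rank ker ∂_2 − rank ∂_3 = (14 − 13) − 0 = 1, and there is no ∂_3, so H_2 = Z.

(K is a triangulation of the torus T^2.)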